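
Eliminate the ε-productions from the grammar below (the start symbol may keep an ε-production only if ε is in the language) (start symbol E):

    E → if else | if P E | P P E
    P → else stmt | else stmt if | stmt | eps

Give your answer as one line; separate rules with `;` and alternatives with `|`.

E → if else | if P E | if E | P P E | P E; P → else stmt | else stmt if | stmt

The nullable symbols are {P}.
ε ∉ L(G), so no ε-production is kept.
Add the nullable-subset variants: E → if P E gives if P E | if E. E → P P E gives P P E | P E.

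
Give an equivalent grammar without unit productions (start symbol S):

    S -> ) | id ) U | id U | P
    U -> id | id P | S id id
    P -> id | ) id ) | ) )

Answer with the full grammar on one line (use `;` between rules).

Unit pairs: S ⇒* {P}.
For each unit pair (A, B), copy every non-unit production of B to A, then drop all unit productions.

S -> ) | id ) U | id U | id | ) id ) | ) ); U -> id | id P | S id id; P -> id | ) id ) | ) )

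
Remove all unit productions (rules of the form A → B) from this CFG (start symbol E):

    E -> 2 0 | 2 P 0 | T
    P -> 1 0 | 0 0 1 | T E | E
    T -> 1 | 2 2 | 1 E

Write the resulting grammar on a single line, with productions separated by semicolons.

E -> 2 0 | 2 P 0 | 1 | 2 2 | 1 E; P -> 2 0 | 2 P 0 | 1 0 | 0 0 1 | T E | 1 | 2 2 | 1 E; T -> 1 | 2 2 | 1 E

Unit pairs: E ⇒* {T}; P ⇒* {E, T}.
For every A with A ⇒* B via unit rules, add B's non-unit alternatives to A; then delete every rule of the form X → Y.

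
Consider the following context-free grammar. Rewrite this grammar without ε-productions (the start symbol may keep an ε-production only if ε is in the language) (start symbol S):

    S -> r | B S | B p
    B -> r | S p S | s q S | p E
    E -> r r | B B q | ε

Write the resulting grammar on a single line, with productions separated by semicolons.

Nullable nonterminals: {E}.
ε ∉ L(G), so no ε-production is kept.
For each production, add variants omitting each subset of nullable occurrences: B → p E gives p E | p.

S -> r | B S | B p; B -> r | S p S | s q S | p E | p; E -> r r | B B q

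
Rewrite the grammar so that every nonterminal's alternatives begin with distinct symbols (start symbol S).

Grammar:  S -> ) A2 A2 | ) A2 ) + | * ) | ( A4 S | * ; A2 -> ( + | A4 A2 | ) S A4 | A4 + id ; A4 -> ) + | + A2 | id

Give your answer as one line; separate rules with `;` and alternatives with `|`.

S has alternatives sharing prefix ') A2': factor to S → ) A2 S' with S' → A2 | ) +.
S has alternatives sharing prefix '*': factor to S → * S'' with S'' → ) | ε.
A2 has alternatives sharing prefix 'A4': factor to A2 → A4 A2' with A2' → A2 | + id.

S -> ( A4 S | ) A2 S' | * S''; A2 -> ( + | ) S A4 | A4 A2'; A4 -> ) + | + A2 | id; S' -> A2 | ) +; S'' -> ) | epsilon; A2' -> A2 | + id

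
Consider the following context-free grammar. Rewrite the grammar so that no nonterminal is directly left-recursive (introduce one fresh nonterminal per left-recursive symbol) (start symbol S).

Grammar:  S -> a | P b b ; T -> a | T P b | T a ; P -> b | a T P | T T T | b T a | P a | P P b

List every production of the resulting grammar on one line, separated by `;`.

T, P are directly left-recursive.
For T: α = {P b, a}, β = {a}. Rewrite as T → β T' and T' → α T' | ε.
For P: α = {a, P b}, β = {b, a T P, T T T, b T a}. Rewrite as P → β P' and P' → α P' | ε.

S -> a | P b b; T -> a T'; P -> b P' | a T P P' | T T T P' | b T a P'; T' -> P b T' | a T' | ε; P' -> a P' | P b P' | ε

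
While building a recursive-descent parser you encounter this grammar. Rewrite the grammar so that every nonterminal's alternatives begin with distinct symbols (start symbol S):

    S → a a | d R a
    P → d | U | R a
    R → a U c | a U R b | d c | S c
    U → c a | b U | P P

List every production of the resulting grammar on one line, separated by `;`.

S → a a | d R a; P → d | U | R a; R → d c | S c | a U R'; U → c a | b U | P P; R' → c | R b

R has alternatives sharing prefix 'a U': factor to R → a U R' with R' → c | R b.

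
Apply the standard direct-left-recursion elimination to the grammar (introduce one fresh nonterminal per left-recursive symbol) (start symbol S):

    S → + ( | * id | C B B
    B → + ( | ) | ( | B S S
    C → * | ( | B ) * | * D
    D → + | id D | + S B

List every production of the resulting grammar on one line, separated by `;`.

Directly left-recursive nonterminal: B.
For B: α = {S S}, β = {+ (, ), (}. Rewrite as B → β B' and B' → α B' | ε.

S → + ( | * id | C B B; B → + ( B' | ) B' | ( B'; C → * | ( | B ) * | * D; D → + | id D | + S B; B' → S S B' | ε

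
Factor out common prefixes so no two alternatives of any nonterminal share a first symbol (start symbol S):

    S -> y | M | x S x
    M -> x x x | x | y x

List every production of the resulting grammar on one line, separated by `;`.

S -> y | M | x S x; M -> y x | x M'; M' -> x x | ε

M has alternatives sharing prefix 'x': factor to M → x M' with M' → x x | ε.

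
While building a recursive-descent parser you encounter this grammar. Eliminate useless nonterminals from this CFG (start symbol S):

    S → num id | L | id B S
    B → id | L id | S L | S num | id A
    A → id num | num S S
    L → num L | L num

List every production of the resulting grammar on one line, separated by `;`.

Generating nonterminals: {A, B, S}.
Reachable from S after that: {A, B, S}.
Removed useless symbols: {L} and every production mentioning them.

S → num id | id B S; B → id | S num | id A; A → id num | num S S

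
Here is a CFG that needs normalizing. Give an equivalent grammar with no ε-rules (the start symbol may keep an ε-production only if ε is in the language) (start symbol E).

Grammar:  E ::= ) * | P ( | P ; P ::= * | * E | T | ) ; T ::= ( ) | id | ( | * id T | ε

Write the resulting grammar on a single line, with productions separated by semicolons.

Nullable nonterminals: {E, P, T}.
ε ∈ L(G) since E is nullable, so keep E → ε.
Add the nullable-subset variants: E → P ( gives P ( | (. T → * id T gives * id T | * id.

E ::= ) * | P ( | ( | P | ε; P ::= * | * E | T | ); T ::= ( ) | id | ( | * id T | * id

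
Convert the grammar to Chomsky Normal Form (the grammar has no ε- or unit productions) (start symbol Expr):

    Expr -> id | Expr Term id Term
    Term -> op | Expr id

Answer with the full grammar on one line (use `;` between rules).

Expr -> id | Expr Y1; Term -> op | Expr X1; X1 -> id; Y1 -> Term Y2; Y2 -> X1 Term

Introduce a nonterminal for each terminal appearing in a rule of length ≥ 2: X1 → id.
Binarize each right-hand side of length ≥ 3 by chaining fresh nonterminals (Y1, Y2, …): affected rules were Expr → Expr Term X1 Term.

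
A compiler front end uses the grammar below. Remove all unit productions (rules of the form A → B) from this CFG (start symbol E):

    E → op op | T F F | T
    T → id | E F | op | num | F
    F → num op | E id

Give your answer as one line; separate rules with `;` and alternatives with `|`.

E → op op | T F F | num op | E id | id | E F | op | num; T → num op | E id | id | E F | op | num; F → num op | E id

Unit pairs: E ⇒* {F, T}; T ⇒* {F}.
Replace each nonterminal's rules with the union of the non-unit rules of every nonterminal it unit-derives.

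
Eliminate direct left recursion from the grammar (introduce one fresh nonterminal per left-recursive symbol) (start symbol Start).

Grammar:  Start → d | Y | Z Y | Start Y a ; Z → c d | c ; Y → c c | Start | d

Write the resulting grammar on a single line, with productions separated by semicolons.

Start → d Start1 | Y Start1 | Z Y Start1; Z → c d | c; Y → c c | Start | d; Start1 → Y a Start1 | ε

Directly left-recursive nonterminal: Start.
For Start: α = {Y a}, β = {d, Y, Z Y}. Rewrite as Start → β Start1 and Start1 → α Start1 | ε.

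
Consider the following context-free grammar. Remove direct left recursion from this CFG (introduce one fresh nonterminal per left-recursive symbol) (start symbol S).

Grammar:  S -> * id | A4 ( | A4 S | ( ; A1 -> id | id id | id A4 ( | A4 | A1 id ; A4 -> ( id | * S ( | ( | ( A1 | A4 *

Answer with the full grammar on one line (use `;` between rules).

S -> * id | A4 ( | A4 S | (; A1 -> id A1' | id id A1' | id A4 ( A1' | A4 A1'; A4 -> ( id A4' | * S ( A4' | ( A4' | ( A1 A4'; A1' -> id A1' | ε; A4' -> * A4' | ε

A1, A4 are directly left-recursive.
For A1: α = {id}, β = {id, id id, id A4 (, A4}. Rewrite as A1 → β A1' and A1' → α A1' | ε.
For A4: α = {*}, β = {( id, * S (, (, ( A1}. Rewrite as A4 → β A4' and A4' → α A4' | ε.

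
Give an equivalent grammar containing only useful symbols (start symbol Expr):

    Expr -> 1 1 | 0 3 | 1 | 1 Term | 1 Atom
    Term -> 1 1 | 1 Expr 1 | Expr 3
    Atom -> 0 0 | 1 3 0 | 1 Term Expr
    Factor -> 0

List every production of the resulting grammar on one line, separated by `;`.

Expr -> 1 1 | 0 3 | 1 | 1 Term | 1 Atom; Term -> 1 1 | 1 Expr 1 | Expr 3; Atom -> 0 0 | 1 3 0 | 1 Term Expr

Generating nonterminals: {Atom, Expr, Factor, Term}.
Reachable from Expr after that: {Atom, Expr, Term}.
Removed useless symbols: {Factor} and every production mentioning them.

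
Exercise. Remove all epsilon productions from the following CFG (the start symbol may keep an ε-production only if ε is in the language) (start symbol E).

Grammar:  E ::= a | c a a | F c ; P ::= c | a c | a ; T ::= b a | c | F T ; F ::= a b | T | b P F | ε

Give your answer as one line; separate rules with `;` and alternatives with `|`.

E ::= a | c a a | F c | c; P ::= c | a c | a; T ::= b a | c | F T; F ::= a b | T | b P F | b P

Nullable nonterminals: {F}.
ε ∉ L(G), so no ε-production is kept.
Expand every rule over subsets of its nullable positions: E → F c gives F c | c. F → b P F gives b P F | b P.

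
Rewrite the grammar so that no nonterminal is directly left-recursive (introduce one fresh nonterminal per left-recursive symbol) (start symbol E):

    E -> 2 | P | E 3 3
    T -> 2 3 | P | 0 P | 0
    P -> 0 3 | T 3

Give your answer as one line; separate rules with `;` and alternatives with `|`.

E is directly left-recursive.
For E: α = {3 3}, β = {2, P}. Rewrite as E → β E' and E' → α E' | ε.

E -> 2 E' | P E'; T -> 2 3 | P | 0 P | 0; P -> 0 3 | T 3; E' -> 3 3 E' | ε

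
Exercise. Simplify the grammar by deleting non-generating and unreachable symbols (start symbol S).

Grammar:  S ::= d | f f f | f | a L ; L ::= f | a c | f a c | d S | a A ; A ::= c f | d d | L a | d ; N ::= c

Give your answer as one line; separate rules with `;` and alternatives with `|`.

S ::= d | f f f | f | a L; L ::= f | a c | f a c | d S | a A; A ::= c f | d d | L a | d

Generating nonterminals: {A, L, N, S}.
Reachable from S after that: {A, L, S}.
Removed useless symbols: {N} and every production mentioning them.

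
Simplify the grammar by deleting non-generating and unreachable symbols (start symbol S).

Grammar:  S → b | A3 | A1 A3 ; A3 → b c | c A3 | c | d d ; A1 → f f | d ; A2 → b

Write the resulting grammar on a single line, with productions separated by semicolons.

Generating nonterminals: {A1, A2, A3, S}.
Reachable from S after that: {A1, A3, S}.
Removed useless symbols: {A2} and every production mentioning them.

S → b | A3 | A1 A3; A3 → b c | c A3 | c | d d; A1 → f f | d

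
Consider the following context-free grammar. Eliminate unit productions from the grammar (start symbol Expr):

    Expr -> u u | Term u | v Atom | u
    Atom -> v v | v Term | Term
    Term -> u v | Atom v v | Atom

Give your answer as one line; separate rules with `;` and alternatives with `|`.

Expr -> u u | Term u | v Atom | u; Atom -> u v | Atom v v | v v | v Term; Term -> u v | Atom v v | v v | v Term

Unit pairs: Atom ⇒* {Term}; Term ⇒* {Atom}.
For every A with A ⇒* B via unit rules, add B's non-unit alternatives to A; then delete every rule of the form X → Y.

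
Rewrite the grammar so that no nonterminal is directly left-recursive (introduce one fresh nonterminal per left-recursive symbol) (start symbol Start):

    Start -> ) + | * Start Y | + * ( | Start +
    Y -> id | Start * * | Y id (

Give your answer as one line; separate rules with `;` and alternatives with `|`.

Start, Y are directly left-recursive.
For Start: α = {+}, β = {) +, * Start Y, + * (}. Rewrite as Start → β Start1 and Start1 → α Start1 | ε.
For Y: α = {id (}, β = {id, Start * *}. Rewrite as Y → β Y1 and Y1 → α Y1 | ε.

Start -> ) + Start1 | * Start Y Start1 | + * ( Start1; Y -> id Y1 | Start * * Y1; Start1 -> + Start1 | ε; Y1 -> id ( Y1 | ε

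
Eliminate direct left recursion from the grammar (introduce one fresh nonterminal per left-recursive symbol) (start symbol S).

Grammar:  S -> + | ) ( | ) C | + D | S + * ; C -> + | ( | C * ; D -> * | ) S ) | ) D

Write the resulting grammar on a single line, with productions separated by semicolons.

S -> + S' | ) ( S' | ) C S' | + D S'; C -> + C' | ( C'; D -> * | ) S ) | ) D; S' -> + * S' | epsilon; C' -> * C' | epsilon

Directly left-recursive nonterminals: S, C.
For S: α = {+ *}, β = {+, ) (, ) C, + D}. Rewrite as S → β S' and S' → α S' | ε.
For C: α = {*}, β = {+, (}. Rewrite as C → β C' and C' → α C' | ε.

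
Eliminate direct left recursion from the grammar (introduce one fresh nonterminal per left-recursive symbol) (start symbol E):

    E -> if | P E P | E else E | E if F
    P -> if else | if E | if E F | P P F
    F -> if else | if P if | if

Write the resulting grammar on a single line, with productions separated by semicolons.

Directly left-recursive nonterminals: E, P.
For E: α = {else E, if F}, β = {if, P E P}. Rewrite as E → β E' and E' → α E' | ε.
For P: α = {P F}, β = {if else, if E, if E F}. Rewrite as P → β P' and P' → α P' | ε.

E -> if E' | P E P E'; P -> if else P' | if E P' | if E F P'; F -> if else | if P if | if; E' -> else E E' | if F E' | ε; P' -> P F P' | ε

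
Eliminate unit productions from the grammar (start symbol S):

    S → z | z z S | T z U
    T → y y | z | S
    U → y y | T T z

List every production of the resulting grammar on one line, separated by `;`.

S → z | z z S | T z U; T → z | z z S | T z U | y y; U → y y | T T z

Unit pairs: T ⇒* {S}.
For every A with A ⇒* B via unit rules, add B's non-unit alternatives to A; then delete every rule of the form X → Y.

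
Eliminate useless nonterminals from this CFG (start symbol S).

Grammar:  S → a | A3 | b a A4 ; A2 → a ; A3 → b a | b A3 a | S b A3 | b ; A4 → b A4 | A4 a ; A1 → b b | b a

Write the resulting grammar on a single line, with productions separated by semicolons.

Generating nonterminals: {A1, A2, A3, S}.
Reachable from S after that: {A3, S}.
Removed useless symbols: {A1, A2, A4} and every production mentioning them.

S → a | A3; A3 → b a | b A3 a | S b A3 | b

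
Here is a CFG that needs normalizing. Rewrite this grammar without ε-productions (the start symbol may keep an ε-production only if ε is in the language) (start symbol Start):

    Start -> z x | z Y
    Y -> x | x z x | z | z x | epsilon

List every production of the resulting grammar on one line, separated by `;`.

Start -> z x | z Y | z; Y -> x | x z x | z | z x

The nullable symbols are {Y}.
ε ∉ L(G), so no ε-production is kept.
For each production, add variants omitting each subset of nullable occurrences: Start → z Y gives z Y | z.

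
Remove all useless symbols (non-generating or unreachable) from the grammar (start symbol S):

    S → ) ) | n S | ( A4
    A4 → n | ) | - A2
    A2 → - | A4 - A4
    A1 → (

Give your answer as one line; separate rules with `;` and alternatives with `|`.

Generating nonterminals: {A1, A2, A4, S}.
Reachable from S after that: {A2, A4, S}.
Removed useless symbols: {A1} and every production mentioning them.

S → ) ) | n S | ( A4; A4 → n | ) | - A2; A2 → - | A4 - A4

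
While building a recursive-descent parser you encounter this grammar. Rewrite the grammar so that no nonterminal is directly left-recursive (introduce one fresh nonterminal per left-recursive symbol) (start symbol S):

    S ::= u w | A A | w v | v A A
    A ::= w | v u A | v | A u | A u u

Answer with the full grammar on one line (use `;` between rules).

S ::= u w | A A | w v | v A A; A ::= w A' | v u A A' | v A'; A' ::= u A' | u u A' | ε

A is directly left-recursive.
For A: α = {u, u u}, β = {w, v u A, v}. Rewrite as A → β A' and A' → α A' | ε.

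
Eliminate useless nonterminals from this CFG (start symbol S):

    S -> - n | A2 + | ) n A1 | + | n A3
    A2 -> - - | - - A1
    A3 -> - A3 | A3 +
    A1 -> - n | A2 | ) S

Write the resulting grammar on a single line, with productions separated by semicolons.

S -> - n | A2 + | ) n A1 | +; A2 -> - - | - - A1; A1 -> - n | A2 | ) S

Generating nonterminals: {A1, A2, S}.
Reachable from S after that: {A1, A2, S}.
Removed useless symbols: {A3} and every production mentioning them.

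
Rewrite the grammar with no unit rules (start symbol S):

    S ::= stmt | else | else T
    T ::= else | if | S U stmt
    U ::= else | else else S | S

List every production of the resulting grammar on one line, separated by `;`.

Unit pairs: U ⇒* {S}.
For every A with A ⇒* B via unit rules, add B's non-unit alternatives to A; then delete every rule of the form X → Y.

S ::= stmt | else | else T; T ::= else | if | S U stmt; U ::= else | else else S | stmt | else T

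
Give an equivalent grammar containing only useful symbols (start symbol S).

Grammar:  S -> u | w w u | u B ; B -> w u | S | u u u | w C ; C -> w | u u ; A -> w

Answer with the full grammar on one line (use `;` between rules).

Generating nonterminals: {A, B, C, S}.
Reachable from S after that: {B, C, S}.
Removed useless symbols: {A} and every production mentioning them.

S -> u | w w u | u B; B -> w u | S | u u u | w C; C -> w | u u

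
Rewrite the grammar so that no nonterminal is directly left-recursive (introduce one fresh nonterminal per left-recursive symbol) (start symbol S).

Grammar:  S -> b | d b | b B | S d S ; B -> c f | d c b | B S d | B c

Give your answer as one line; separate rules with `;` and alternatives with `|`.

Left recursion appears on S, B.
For S: α = {d S}, β = {b, d b, b B}. Rewrite as S → β S' and S' → α S' | ε.
For B: α = {S d, c}, β = {c f, d c b}. Rewrite as B → β B' and B' → α B' | ε.

S -> b S' | d b S' | b B S'; B -> c f B' | d c b B'; S' -> d S S' | epsilon; B' -> S d B' | c B' | epsilon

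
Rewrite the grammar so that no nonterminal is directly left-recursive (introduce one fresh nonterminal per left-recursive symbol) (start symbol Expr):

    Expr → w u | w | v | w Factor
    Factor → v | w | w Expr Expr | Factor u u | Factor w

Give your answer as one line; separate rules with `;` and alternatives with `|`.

Directly left-recursive nonterminal: Factor.
For Factor: α = {u u, w}, β = {v, w, w Expr Expr}. Rewrite as Factor → β Factor1 and Factor1 → α Factor1 | ε.

Expr → w u | w | v | w Factor; Factor → v Factor1 | w Factor1 | w Expr Expr Factor1; Factor1 → u u Factor1 | w Factor1 | ε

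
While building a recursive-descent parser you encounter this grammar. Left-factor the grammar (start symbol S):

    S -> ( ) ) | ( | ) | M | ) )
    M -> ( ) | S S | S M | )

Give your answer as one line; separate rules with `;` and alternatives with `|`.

S -> M | ( S' | ) S''; M -> ( ) | ) | S M'; S' -> ) ) | epsilon; S'' -> epsilon | ); M' -> S | M

S has alternatives sharing prefix '(': factor to S → ( S' with S' → ) ) | ε.
S has alternatives sharing prefix ')': factor to S → ) S'' with S'' → ε | ).
M has alternatives sharing prefix 'S': factor to M → S M' with M' → S | M.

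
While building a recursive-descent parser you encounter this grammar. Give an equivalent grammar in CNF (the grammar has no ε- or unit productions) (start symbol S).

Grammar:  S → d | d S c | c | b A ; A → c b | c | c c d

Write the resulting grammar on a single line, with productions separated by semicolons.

S → d | X1 Y1 | c | X3 A; A → X2 X3 | c | X2 Y2; X1 → d; X2 → c; X3 → b; Y1 → S X2; Y2 → X2 X1

Introduce a nonterminal for each terminal appearing in a rule of length ≥ 2: X1 → d, X2 → c, X3 → b.
Binarize each right-hand side of length ≥ 3 by chaining fresh nonterminals (Y1, Y2, …): affected rules were S → X1 S X2; A → X2 X2 X1.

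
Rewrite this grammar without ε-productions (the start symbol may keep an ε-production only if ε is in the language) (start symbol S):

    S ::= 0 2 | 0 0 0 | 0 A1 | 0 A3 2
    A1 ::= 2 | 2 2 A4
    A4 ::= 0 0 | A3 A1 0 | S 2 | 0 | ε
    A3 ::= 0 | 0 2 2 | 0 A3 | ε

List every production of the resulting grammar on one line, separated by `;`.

Nullable nonterminals: {A3, A4}.
ε ∉ L(G), so no ε-production is kept.
For each production, add variants omitting each subset of nullable occurrences: A1 → 2 2 A4 gives 2 2 A4 | 2 2. A4 → A3 A1 0 gives A3 A1 0 | A1 0.

S ::= 0 2 | 0 0 0 | 0 A1 | 0 A3 2; A1 ::= 2 | 2 2 A4 | 2 2; A4 ::= 0 0 | A3 A1 0 | A1 0 | S 2 | 0; A3 ::= 0 | 0 2 2 | 0 A3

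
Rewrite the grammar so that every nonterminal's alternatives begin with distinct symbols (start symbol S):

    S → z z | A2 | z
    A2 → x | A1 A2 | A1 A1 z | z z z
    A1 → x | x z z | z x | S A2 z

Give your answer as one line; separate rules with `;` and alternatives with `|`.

S → A2 | z S'; A2 → x | z z z | A1 A2'; A1 → z x | S A2 z | x A1'; S' → z | ε; A2' → A2 | A1 z; A1' → ε | z z

S has alternatives sharing prefix 'z': factor to S → z S' with S' → z | ε.
A2 has alternatives sharing prefix 'A1': factor to A2 → A1 A2' with A2' → A2 | A1 z.
A1 has alternatives sharing prefix 'x': factor to A1 → x A1' with A1' → ε | z z.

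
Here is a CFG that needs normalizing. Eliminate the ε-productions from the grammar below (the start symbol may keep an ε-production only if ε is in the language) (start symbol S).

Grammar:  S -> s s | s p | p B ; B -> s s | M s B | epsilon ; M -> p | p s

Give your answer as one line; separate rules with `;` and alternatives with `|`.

S -> s s | s p | p B | p; B -> s s | M s B | M s; M -> p | p s

The nullable symbols are {B}.
ε ∉ L(G), so no ε-production is kept.
Expand every rule over subsets of its nullable positions: S → p B gives p B | p. B → M s B gives M s B | M s.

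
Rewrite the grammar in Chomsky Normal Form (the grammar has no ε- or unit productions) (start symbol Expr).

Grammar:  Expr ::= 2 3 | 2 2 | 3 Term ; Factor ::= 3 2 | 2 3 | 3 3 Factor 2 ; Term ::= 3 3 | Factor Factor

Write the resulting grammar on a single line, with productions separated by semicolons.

Expr ::= X1 X2 | X1 X1 | X2 Term; Factor ::= X2 X1 | X1 X2 | X2 Y1; Term ::= X2 X2 | Factor Factor; X1 ::= 2; X2 ::= 3; Y1 ::= X2 Y2; Y2 ::= Factor X1

Introduce a nonterminal for each terminal appearing in a rule of length ≥ 2: X1 → 2, X2 → 3.
Binarize each right-hand side of length ≥ 3 by chaining fresh nonterminals (Y1, Y2, …): affected rules were Factor → X2 X2 Factor X1.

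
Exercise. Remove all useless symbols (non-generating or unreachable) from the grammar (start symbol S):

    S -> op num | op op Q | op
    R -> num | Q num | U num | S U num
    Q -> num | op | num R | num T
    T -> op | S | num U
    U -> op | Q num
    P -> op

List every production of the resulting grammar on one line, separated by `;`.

Generating nonterminals: {P, Q, R, S, T, U}.
Reachable from S after that: {Q, R, S, T, U}.
Removed useless symbols: {P} and every production mentioning them.

S -> op num | op op Q | op; R -> num | Q num | U num | S U num; Q -> num | op | num R | num T; T -> op | S | num U; U -> op | Q num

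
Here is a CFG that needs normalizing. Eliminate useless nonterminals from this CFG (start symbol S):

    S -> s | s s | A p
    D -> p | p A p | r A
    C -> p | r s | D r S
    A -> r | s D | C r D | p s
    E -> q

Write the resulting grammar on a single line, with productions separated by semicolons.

S -> s | s s | A p; D -> p | p A p | r A; C -> p | r s | D r S; A -> r | s D | C r D | p s

Generating nonterminals: {A, C, D, E, S}.
Reachable from S after that: {A, C, D, S}.
Removed useless symbols: {E} and every production mentioning them.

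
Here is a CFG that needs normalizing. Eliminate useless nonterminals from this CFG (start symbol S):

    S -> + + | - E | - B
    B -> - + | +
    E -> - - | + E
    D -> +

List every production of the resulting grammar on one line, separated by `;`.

Generating nonterminals: {B, D, E, S}.
Reachable from S after that: {B, E, S}.
Removed useless symbols: {D} and every production mentioning them.

S -> + + | - E | - B; B -> - + | +; E -> - - | + E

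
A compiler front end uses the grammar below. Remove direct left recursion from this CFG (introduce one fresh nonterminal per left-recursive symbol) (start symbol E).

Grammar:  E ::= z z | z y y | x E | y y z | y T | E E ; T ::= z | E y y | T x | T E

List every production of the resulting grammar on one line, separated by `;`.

E, T are directly left-recursive.
For E: α = {E}, β = {z z, z y y, x E, y y z, y T}. Rewrite as E → β E' and E' → α E' | ε.
For T: α = {x, E}, β = {z, E y y}. Rewrite as T → β T' and T' → α T' | ε.

E ::= z z E' | z y y E' | x E E' | y y z E' | y T E'; T ::= z T' | E y y T'; E' ::= E E' | epsilon; T' ::= x T' | E T' | epsilon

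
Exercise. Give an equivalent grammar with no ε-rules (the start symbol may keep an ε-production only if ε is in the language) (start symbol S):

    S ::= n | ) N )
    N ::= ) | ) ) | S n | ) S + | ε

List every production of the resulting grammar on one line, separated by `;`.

The nullable symbols are {N}.
ε ∉ L(G), so no ε-production is kept.
Expand every rule over subsets of its nullable positions: S → ) N ) gives ) N ) | ) ).

S ::= n | ) N ) | ) ); N ::= ) | ) ) | S n | ) S +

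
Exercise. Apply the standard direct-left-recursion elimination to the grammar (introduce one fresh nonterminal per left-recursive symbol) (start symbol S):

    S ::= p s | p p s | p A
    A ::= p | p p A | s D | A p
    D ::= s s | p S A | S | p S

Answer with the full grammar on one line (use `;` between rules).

S ::= p s | p p s | p A; A ::= p A' | p p A A' | s D A'; D ::= s s | p S A | S | p S; A' ::= p A' | epsilon

Directly left-recursive nonterminal: A.
For A: α = {p}, β = {p, p p A, s D}. Rewrite as A → β A' and A' → α A' | ε.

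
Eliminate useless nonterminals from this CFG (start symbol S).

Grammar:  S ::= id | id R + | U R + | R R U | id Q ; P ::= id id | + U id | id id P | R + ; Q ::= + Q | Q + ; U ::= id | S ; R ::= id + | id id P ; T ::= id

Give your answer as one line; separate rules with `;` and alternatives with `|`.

S ::= id | id R + | U R + | R R U; P ::= id id | + U id | id id P | R +; U ::= id | S; R ::= id + | id id P

Generating nonterminals: {P, R, S, T, U}.
Reachable from S after that: {P, R, S, U}.
Removed useless symbols: {Q, T} and every production mentioning them.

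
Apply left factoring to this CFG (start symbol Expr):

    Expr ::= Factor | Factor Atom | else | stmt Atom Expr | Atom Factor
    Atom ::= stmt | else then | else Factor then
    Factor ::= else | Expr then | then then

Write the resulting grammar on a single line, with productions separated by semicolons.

Expr ::= else | stmt Atom Expr | Atom Factor | Factor Expr1; Atom ::= stmt | else Atom1; Factor ::= else | Expr then | then then; Expr1 ::= ε | Atom; Atom1 ::= then | Factor then

Expr has alternatives sharing prefix 'Factor': factor to Expr → Factor Expr1 with Expr1 → ε | Atom.
Atom has alternatives sharing prefix 'else': factor to Atom → else Atom1 with Atom1 → then | Factor then.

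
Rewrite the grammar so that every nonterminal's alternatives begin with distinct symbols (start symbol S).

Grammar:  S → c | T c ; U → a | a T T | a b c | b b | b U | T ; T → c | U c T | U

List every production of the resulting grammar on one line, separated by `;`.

U has alternatives sharing prefix 'a': factor to U → a U' with U' → ε | T T | b c.
U has alternatives sharing prefix 'b': factor to U → b U'' with U'' → b | U.
T has alternatives sharing prefix 'U': factor to T → U T' with T' → c T | ε.

S → c | T c; U → T | a U' | b U''; T → c | U T'; U' → epsilon | T T | b c; U'' → b | U; T' → c T | epsilon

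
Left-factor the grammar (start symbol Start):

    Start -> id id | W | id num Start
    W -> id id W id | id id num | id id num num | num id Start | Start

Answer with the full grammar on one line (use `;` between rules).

Start -> W | id Start1; W -> num id Start | Start | id id W1; Start1 -> id | num Start; W1 -> W id | num W11; W11 -> ε | num

Start has alternatives sharing prefix 'id': factor to Start → id Start1 with Start1 → id | num Start.
W has alternatives sharing prefix 'id id': factor to W → id id W1 with W1 → W id | num | num num.
W1 has alternatives sharing prefix 'num': factor to W1 → num W11 with W11 → ε | num.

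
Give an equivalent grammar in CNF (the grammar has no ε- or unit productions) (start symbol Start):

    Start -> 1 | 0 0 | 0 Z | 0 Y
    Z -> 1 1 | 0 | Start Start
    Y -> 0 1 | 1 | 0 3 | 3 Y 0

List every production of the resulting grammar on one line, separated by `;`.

Start -> 1 | X1 X1 | X1 Z | X1 Y; Z -> X2 X2 | 0 | Start Start; Y -> X1 X2 | 1 | X1 X3 | X3 Y1; X1 -> 0; X2 -> 1; X3 -> 3; Y1 -> Y X1

Introduce a nonterminal for each terminal appearing in a rule of length ≥ 2: X1 → 0, X2 → 1, X3 → 3.
Binarize each right-hand side of length ≥ 3 by chaining fresh nonterminals (Y1, Y2, …): affected rules were Y → X3 Y X1.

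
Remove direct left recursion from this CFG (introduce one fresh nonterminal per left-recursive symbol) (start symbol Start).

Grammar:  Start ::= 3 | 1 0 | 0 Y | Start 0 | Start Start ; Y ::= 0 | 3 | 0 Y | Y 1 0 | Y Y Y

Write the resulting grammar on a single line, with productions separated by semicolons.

Start ::= 3 Start1 | 1 0 Start1 | 0 Y Start1; Y ::= 0 Y1 | 3 Y1 | 0 Y Y1; Start1 ::= 0 Start1 | Start Start1 | ε; Y1 ::= 1 0 Y1 | Y Y Y1 | ε

Left recursion appears on Start, Y.
For Start: α = {0, Start}, β = {3, 1 0, 0 Y}. Rewrite as Start → β Start1 and Start1 → α Start1 | ε.
For Y: α = {1 0, Y Y}, β = {0, 3, 0 Y}. Rewrite as Y → β Y1 and Y1 → α Y1 | ε.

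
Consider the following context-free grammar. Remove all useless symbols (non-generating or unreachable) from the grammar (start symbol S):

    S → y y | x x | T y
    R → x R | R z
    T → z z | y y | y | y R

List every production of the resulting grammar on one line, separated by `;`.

Generating nonterminals: {S, T}.
Reachable from S after that: {S, T}.
Removed useless symbols: {R} and every production mentioning them.

S → y y | x x | T y; T → z z | y y | y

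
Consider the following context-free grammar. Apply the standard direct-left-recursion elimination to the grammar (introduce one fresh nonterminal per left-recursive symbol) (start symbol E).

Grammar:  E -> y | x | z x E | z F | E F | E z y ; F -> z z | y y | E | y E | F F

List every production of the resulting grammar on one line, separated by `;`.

E -> y E' | x E' | z x E E' | z F E'; F -> z z F' | y y F' | E F' | y E F'; E' -> F E' | z y E' | ε; F' -> F F' | ε

Directly left-recursive nonterminals: E, F.
For E: α = {F, z y}, β = {y, x, z x E, z F}. Rewrite as E → β E' and E' → α E' | ε.
For F: α = {F}, β = {z z, y y, E, y E}. Rewrite as F → β F' and F' → α F' | ε.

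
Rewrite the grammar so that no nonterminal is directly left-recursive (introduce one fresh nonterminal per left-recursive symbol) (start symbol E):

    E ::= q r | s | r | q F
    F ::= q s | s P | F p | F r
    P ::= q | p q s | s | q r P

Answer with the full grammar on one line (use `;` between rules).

F is directly left-recursive.
For F: α = {p, r}, β = {q s, s P}. Rewrite as F → β F' and F' → α F' | ε.

E ::= q r | s | r | q F; F ::= q s F' | s P F'; P ::= q | p q s | s | q r P; F' ::= p F' | r F' | ε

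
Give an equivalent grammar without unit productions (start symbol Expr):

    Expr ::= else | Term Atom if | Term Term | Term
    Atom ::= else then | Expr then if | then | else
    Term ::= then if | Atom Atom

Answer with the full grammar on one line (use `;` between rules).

Unit pairs: Expr ⇒* {Term}.
For every A with A ⇒* B via unit rules, add B's non-unit alternatives to A; then delete every rule of the form X → Y.

Expr ::= then if | Atom Atom | else | Term Atom if | Term Term; Atom ::= else then | Expr then if | then | else; Term ::= then if | Atom Atom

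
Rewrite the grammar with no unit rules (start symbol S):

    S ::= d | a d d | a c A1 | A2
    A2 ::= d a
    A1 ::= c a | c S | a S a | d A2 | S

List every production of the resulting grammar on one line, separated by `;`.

Unit pairs: A1 ⇒* {A2, S}; S ⇒* {A2}.
For every A with A ⇒* B via unit rules, add B's non-unit alternatives to A; then delete every rule of the form X → Y.

S ::= d a | d | a d d | a c A1; A2 ::= d a; A1 ::= d a | c a | c S | a S a | d A2 | d | a d d | a c A1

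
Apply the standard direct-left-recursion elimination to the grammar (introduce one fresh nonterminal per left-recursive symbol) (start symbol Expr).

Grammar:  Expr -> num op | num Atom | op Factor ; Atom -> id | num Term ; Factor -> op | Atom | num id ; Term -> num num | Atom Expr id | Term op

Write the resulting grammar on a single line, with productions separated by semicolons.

Expr -> num op | num Atom | op Factor; Atom -> id | num Term; Factor -> op | Atom | num id; Term -> num num Term1 | Atom Expr id Term1; Term1 -> op Term1 | ε

Term is directly left-recursive.
For Term: α = {op}, β = {num num, Atom Expr id}. Rewrite as Term → β Term1 and Term1 → α Term1 | ε.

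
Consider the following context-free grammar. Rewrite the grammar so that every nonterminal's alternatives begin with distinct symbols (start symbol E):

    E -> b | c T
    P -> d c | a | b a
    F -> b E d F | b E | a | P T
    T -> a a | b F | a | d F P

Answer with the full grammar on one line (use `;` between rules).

F has alternatives sharing prefix 'b E': factor to F → b E F' with F' → d F | ε.
T has alternatives sharing prefix 'a': factor to T → a T' with T' → a | ε.

E -> b | c T; P -> d c | a | b a; F -> a | P T | b E F'; T -> b F | d F P | a T'; F' -> d F | ε; T' -> a | ε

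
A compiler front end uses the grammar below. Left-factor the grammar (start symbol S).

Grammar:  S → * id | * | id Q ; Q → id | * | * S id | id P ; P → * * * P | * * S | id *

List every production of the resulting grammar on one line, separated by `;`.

S → id Q | * S'; Q → id Q' | * Q''; P → id * | * * P'; S' → id | ε; Q' → ε | P; Q'' → ε | S id; P' → * P | S

S has alternatives sharing prefix '*': factor to S → * S' with S' → id | ε.
Q has alternatives sharing prefix 'id': factor to Q → id Q' with Q' → ε | P.
Q has alternatives sharing prefix '*': factor to Q → * Q'' with Q'' → ε | S id.
P has alternatives sharing prefix '* *': factor to P → * * P' with P' → * P | S.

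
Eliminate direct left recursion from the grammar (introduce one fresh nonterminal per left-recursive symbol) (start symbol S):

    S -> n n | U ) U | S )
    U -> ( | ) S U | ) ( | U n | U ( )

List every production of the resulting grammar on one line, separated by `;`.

S -> n n S' | U ) U S'; U -> ( U' | ) S U U' | ) ( U'; S' -> ) S' | epsilon; U' -> n U' | ( ) U' | epsilon

S, U are directly left-recursive.
For S: α = {)}, β = {n n, U ) U}. Rewrite as S → β S' and S' → α S' | ε.
For U: α = {n, ( )}, β = {(, ) S U, ) (}. Rewrite as U → β U' and U' → α U' | ε.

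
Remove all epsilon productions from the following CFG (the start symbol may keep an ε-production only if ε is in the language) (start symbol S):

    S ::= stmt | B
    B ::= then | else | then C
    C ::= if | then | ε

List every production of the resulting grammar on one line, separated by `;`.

Nullable nonterminals: {C}.
ε ∉ L(G), so no ε-production is kept.

S ::= stmt | B; B ::= then | else | then C; C ::= if | then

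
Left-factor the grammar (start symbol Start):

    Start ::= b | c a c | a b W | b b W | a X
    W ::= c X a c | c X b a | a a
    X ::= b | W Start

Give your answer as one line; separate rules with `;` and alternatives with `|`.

Start ::= c a c | b Start1 | a Start2; W ::= a a | c X W1; X ::= b | W Start; Start1 ::= epsilon | b W; Start2 ::= b W | X; W1 ::= a c | b a

Start has alternatives sharing prefix 'b': factor to Start → b Start1 with Start1 → ε | b W.
Start has alternatives sharing prefix 'a': factor to Start → a Start2 with Start2 → b W | X.
W has alternatives sharing prefix 'c X': factor to W → c X W1 with W1 → a c | b a.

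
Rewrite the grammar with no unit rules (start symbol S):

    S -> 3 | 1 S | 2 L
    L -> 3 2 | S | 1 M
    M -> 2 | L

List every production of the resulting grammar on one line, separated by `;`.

Unit pairs: L ⇒* {S}; M ⇒* {L, S}.
Replace each nonterminal's rules with the union of the non-unit rules of every nonterminal it unit-derives.

S -> 3 | 1 S | 2 L; L -> 3 2 | 1 M | 3 | 1 S | 2 L; M -> 3 2 | 1 M | 3 | 1 S | 2 L | 2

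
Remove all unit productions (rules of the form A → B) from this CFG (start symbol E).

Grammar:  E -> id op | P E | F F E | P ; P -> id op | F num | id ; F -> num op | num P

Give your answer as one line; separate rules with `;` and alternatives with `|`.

Unit pairs: E ⇒* {P}.
Replace each nonterminal's rules with the union of the non-unit rules of every nonterminal it unit-derives.

E -> id op | P E | F F E | F num | id; P -> id op | F num | id; F -> num op | num P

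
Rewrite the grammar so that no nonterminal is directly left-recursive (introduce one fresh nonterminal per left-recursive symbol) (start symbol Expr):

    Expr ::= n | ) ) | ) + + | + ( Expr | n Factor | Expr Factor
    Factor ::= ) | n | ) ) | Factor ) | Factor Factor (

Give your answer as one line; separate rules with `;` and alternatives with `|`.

Directly left-recursive nonterminals: Expr, Factor.
For Expr: α = {Factor}, β = {n, ) ), ) + +, + ( Expr, n Factor}. Rewrite as Expr → β Expr1 and Expr1 → α Expr1 | ε.
For Factor: α = {), Factor (}, β = {), n, ) )}. Rewrite as Factor → β Factor1 and Factor1 → α Factor1 | ε.

Expr ::= n Expr1 | ) ) Expr1 | ) + + Expr1 | + ( Expr Expr1 | n Factor Expr1; Factor ::= ) Factor1 | n Factor1 | ) ) Factor1; Expr1 ::= Factor Expr1 | ε; Factor1 ::= ) Factor1 | Factor ( Factor1 | ε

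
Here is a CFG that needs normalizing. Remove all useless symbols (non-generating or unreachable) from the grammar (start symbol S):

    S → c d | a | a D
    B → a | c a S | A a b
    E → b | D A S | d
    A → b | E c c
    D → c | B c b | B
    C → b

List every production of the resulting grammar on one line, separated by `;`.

Generating nonterminals: {A, B, C, D, E, S}.
Reachable from S after that: {A, B, D, E, S}.
Removed useless symbols: {C} and every production mentioning them.

S → c d | a | a D; B → a | c a S | A a b; E → b | D A S | d; A → b | E c c; D → c | B c b | B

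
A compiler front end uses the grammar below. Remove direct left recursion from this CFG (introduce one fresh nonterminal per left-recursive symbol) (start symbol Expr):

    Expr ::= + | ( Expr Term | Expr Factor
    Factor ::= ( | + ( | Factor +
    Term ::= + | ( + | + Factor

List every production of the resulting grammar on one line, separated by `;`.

Expr, Factor are directly left-recursive.
For Expr: α = {Factor}, β = {+, ( Expr Term}. Rewrite as Expr → β Expr1 and Expr1 → α Expr1 | ε.
For Factor: α = {+}, β = {(, + (}. Rewrite as Factor → β Factor1 and Factor1 → α Factor1 | ε.

Expr ::= + Expr1 | ( Expr Term Expr1; Factor ::= ( Factor1 | + ( Factor1; Term ::= + | ( + | + Factor; Expr1 ::= Factor Expr1 | ε; Factor1 ::= + Factor1 | ε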